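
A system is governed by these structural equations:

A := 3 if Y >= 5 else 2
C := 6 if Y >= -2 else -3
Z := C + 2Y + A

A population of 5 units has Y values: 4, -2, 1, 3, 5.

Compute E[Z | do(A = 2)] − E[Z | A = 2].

Under do(A=2), A's equation is replaced by A=2 for every unit. Per-unit Z: 16, 4, 10, 14, 18. Mean = 12.4.
Conditioning on A=2 selects the 4 unit(s) with Y ∈ {4, -2, 1, 3}. Their Z values: 16, 4, 10, 14. Mean = 11.
Difference = 12.4 − 11 = 1.4.

1.4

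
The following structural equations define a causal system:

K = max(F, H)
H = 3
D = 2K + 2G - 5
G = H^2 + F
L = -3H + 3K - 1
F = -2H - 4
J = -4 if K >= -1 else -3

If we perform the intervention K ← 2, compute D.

do(K=2) replaces the equation K = max(F, H) with the constant K = 2.
F = -2H - 4  [with H=3]  = -10
G = H^2 + F  [with H=3, F=-10]  = -1
D = 2K + 2G - 5  [with K=2, G=-1]  = -3

-3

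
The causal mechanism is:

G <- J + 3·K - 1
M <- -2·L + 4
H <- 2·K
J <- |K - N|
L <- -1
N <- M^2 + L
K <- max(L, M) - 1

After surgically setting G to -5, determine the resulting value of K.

5

do(G=-5) replaces the equation G <- J + 3·K - 1 with the constant G = -5.
K is not downstream of the intervention, so its value is determined by the original equations.
M = -2·L + 4  [with L=-1]  = 6
K = max(L, M) - 1  [with L=-1, M=6]  = 5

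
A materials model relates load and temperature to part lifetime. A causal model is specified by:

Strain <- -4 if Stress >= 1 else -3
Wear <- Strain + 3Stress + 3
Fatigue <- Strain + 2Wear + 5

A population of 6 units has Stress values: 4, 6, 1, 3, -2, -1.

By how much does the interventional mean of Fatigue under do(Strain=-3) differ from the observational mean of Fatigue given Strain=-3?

The intervention sets Strain=-3 in all 6 units regardless of Stress. Recomputing Fatigue per unit gives 26, 38, 8, 20, -10, -4; average 13.
Observing Strain=-3 restricts to units where Strain's equation naturally yields -3: Stress ∈ {-2, -1}. In that subpopulation Fatigue = -10, -4, mean -7.
Difference = 13 − (-7) = 20.

20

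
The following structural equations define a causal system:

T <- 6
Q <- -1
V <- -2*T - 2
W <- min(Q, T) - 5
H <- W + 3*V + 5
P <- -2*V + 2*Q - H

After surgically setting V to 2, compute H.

do(V=2) replaces the equation V <- -2*T - 2 with the constant V = 2.
W = min(Q, T) - 5  [with Q=-1, T=6]  = -6
H = W + 3*V + 5  [with W=-6, V=2]  = 5

5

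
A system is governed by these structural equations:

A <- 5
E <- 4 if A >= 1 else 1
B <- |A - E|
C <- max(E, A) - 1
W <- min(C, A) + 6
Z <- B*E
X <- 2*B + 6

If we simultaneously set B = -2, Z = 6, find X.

2

Under do(B = -2, Z = 6), each intervened variable's structural equation is replaced by its fixed value.
X = 2*B + 6  [with B=-2]  = 2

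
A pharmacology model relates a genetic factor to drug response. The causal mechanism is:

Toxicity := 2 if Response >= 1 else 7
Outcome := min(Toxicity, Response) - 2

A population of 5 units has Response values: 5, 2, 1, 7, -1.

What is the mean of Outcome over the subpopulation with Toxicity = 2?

E[Outcome|Toxicity=2] averages over only the 4 units with Toxicity=2 (Response = 5, 2, 1, 7): Outcome = 0, 0, -1, 0, mean -0.25.

-0.25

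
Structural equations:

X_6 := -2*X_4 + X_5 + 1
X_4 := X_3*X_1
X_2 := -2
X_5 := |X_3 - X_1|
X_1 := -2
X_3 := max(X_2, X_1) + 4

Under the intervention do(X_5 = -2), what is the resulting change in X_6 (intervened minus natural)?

The intervention breaks the incoming arrows to X_5: X_5 := |X_3 - X_1| no longer applies, and X_5 = -2.
X_3 = max(X_2, X_1) + 4  [with X_2=-2, X_1=-2]  = 2
X_4 = X_3*X_1  [with X_3=2, X_1=-2]  = -4
X_6 = -2*X_4 + X_5 + 1  [with X_4=-4, X_5=-2]  = 7
Without intervention: X_3 = max(X_2, X_1) + 4  [with X_2=-2, X_1=-2]  = 2; X_4 = X_3*X_1  [with X_3=2, X_1=-2]  = -4; X_5 = |X_3 - X_1|  [with X_3=2, X_1=-2]  = 4; X_6 = -2*X_4 + X_5 + 1  [with X_4=-4, X_5=4]  = 13.
Change = 7 − 13 = -6.

-6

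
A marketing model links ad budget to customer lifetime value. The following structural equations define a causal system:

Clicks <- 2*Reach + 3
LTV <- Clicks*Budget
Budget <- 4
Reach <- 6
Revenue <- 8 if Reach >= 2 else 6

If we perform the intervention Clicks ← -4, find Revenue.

The intervention breaks the incoming arrows to Clicks: Clicks <- 2*Reach + 3 no longer applies, and Clicks = -4.
Revenue is not downstream of the intervention, so its value is determined by the original equations.
Revenue = 8 if Reach >= 2 else 6  [with Reach=6]  = 8

8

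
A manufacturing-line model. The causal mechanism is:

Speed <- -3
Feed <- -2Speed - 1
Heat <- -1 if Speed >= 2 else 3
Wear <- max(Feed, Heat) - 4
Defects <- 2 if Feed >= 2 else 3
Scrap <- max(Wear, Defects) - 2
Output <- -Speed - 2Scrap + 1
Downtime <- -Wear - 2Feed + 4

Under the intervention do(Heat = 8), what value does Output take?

0

The intervention breaks the incoming arrows to Heat: Heat <- -1 if Speed >= 2 else 3 no longer applies, and Heat = 8.
Feed = -2Speed - 1  [with Speed=-3]  = 5
Wear = max(Feed, Heat) - 4  [with Feed=5, Heat=8]  = 4
Defects = 2 if Feed >= 2 else 3  [with Feed=5]  = 2
Scrap = max(Wear, Defects) - 2  [with Wear=4, Defects=2]  = 2
Output = -Speed - 2Scrap + 1  [with Speed=-3, Scrap=2]  = 0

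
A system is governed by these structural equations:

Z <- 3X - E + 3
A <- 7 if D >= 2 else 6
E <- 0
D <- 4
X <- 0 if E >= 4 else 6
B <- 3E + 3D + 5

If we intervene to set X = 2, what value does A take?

7

do(X=2) replaces the equation X <- 0 if E >= 4 else 6 with the constant X = 2.
A is not downstream of the intervention, so its value is determined by the original equations.
A = 7 if D >= 2 else 6  [with D=4]  = 7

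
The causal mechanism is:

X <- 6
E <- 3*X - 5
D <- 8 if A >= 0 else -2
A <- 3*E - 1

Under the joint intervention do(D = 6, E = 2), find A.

5

Setting D = 6, E = 2 by intervention discards those variables' equations.
A = 3*E - 1  [with E=2]  = 5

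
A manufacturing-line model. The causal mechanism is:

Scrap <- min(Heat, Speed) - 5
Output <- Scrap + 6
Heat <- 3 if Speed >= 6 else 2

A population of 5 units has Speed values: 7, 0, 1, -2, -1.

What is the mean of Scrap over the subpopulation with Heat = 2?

-5.5

Observing Heat=2 restricts to units where Heat's equation naturally yields 2: Speed ∈ {0, 1, -2, -1}. In that subpopulation Scrap = -5, -4, -7, -6, mean -5.5.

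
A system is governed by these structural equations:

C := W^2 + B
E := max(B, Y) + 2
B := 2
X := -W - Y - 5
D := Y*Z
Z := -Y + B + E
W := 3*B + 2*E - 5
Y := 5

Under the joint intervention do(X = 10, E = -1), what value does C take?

Under do(X = 10, E = -1), each intervened variable's structural equation is replaced by its fixed value.
W = 3*B + 2*E - 5  [with B=2, E=-1]  = -1
C = W^2 + B  [with W=-1, B=2]  = 3

3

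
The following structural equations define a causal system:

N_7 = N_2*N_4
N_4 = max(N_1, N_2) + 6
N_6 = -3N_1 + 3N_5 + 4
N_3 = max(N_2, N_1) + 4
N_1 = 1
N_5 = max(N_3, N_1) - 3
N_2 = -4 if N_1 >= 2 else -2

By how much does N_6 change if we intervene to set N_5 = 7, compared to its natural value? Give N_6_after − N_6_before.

15

The intervention breaks the incoming arrows to N_5: N_5 = max(N_3, N_1) - 3 no longer applies, and N_5 = 7.
N_6 = -3N_1 + 3N_5 + 4  [with N_1=1, N_5=7]  = 22
Without intervention: N_2 = -4 if N_1 >= 2 else -2  [with N_1=1]  = -2; N_3 = max(N_2, N_1) + 4  [with N_2=-2, N_1=1]  = 5; N_5 = max(N_3, N_1) - 3  [with N_3=5, N_1=1]  = 2; N_6 = -3N_1 + 3N_5 + 4  [with N_1=1, N_5=2]  = 7.
Change = 22 − 7 = 15.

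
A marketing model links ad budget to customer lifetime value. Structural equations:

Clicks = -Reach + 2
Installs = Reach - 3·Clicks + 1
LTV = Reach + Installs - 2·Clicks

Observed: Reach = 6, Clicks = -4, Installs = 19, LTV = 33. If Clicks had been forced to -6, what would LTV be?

43

Under do(Clicks=-6), the mechanism Clicks = -Reach + 2 is discarded; Clicks is fixed at -6.
Installs = Reach - 3·Clicks + 1  [with Reach=6, Clicks=-6]  = 25
LTV = Reach + Installs - 2·Clicks  [with Reach=6, Installs=25, Clicks=-6]  = 43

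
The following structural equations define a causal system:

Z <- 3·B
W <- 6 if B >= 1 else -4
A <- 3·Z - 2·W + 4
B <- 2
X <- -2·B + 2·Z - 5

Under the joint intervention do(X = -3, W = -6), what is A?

34

The joint intervention fixes X = -3, W = -6, removing each variable's own equation.
Z = 3·B  [with B=2]  = 6
A = 3·Z - 2·W + 4  [with Z=6, W=-6]  = 34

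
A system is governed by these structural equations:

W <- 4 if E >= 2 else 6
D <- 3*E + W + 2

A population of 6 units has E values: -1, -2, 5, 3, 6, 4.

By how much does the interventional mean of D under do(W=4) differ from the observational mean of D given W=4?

do(W=4) breaks W's dependence on E. With W=4 fixed, D across the units is 3, 0, 21, 15, 24, 18, mean 13.5.
Observing W=4 restricts to units where W's equation naturally yields 4: E ∈ {5, 3, 6, 4}. In that subpopulation D = 21, 15, 24, 18, mean 19.5.
Difference = 13.5 − 19.5 = -6.

-6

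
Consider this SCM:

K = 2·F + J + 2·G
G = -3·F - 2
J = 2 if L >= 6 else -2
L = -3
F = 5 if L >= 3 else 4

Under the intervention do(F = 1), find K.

do(F=1) replaces the equation F = 5 if L >= 3 else 4 with the constant F = 1.
J = 2 if L >= 6 else -2  [with L=-3]  = -2
G = -3·F - 2  [with F=1]  = -5
K = 2·F + J + 2·G  [with F=1, J=-2, G=-5]  = -10

-10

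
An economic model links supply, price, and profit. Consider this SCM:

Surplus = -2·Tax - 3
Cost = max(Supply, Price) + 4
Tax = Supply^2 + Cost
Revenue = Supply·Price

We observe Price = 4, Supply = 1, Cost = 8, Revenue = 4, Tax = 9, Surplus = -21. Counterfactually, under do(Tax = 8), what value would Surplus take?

-19

The intervention breaks the incoming arrows to Tax: Tax = Supply^2 + Cost no longer applies, and Tax = 8.
Surplus = -2·Tax - 3  [with Tax=8]  = -19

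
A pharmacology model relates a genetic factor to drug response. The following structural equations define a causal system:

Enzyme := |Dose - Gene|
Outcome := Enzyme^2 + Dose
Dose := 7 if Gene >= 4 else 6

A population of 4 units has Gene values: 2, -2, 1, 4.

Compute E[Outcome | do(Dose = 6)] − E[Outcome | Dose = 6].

Under do(Dose=6), Dose's equation is replaced by Dose=6 for every unit. Per-unit Outcome: 22, 70, 31, 10. Mean = 33.25.
E[Outcome|Dose=6] averages over only the 3 units with Dose=6 (Gene = 2, -2, 1): Outcome = 22, 70, 31, mean 41.
Difference = 33.25 − 41 = -7.75.

-7.75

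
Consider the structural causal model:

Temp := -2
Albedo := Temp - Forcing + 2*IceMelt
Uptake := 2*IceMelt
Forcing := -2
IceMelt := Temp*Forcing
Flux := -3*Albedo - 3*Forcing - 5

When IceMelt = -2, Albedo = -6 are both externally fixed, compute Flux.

19

Setting IceMelt = -2, Albedo = -6 by intervention discards those variables' equations.
Flux = -3*Albedo - 3*Forcing - 5  [with Albedo=-6, Forcing=-2]  = 19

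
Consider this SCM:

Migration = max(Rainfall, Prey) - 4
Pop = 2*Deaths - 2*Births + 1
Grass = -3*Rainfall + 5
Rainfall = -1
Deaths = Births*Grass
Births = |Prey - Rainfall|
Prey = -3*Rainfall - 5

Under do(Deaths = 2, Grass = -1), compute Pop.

Setting Deaths = 2, Grass = -1 by intervention discards those variables' equations.
Prey = -3*Rainfall - 5  [with Rainfall=-1]  = -2
Births = |Prey - Rainfall|  [with Prey=-2, Rainfall=-1]  = 1
Pop = 2*Deaths - 2*Births + 1  [with Deaths=2, Births=1]  = 3

3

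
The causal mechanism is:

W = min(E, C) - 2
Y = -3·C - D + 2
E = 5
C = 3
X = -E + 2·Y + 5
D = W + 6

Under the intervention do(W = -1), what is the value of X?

The intervention breaks the incoming arrows to W: W = min(E, C) - 2 no longer applies, and W = -1.
D = W + 6  [with W=-1]  = 5
Y = -3·C - D + 2  [with C=3, D=5]  = -12
X = -E + 2·Y + 5  [with E=5, Y=-12]  = -24

-24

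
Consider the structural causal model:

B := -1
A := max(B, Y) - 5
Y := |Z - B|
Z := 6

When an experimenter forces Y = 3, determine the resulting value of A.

The intervention breaks the incoming arrows to Y: Y := |Z - B| no longer applies, and Y = 3.
A = max(B, Y) - 5  [with B=-1, Y=3]  = -2

-2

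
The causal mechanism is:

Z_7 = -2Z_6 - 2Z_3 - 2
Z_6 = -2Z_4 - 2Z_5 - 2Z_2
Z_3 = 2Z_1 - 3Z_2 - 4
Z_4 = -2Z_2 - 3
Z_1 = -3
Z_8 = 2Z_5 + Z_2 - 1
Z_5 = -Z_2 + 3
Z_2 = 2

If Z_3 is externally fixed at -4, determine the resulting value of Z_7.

-10

The intervention breaks the incoming arrows to Z_3: Z_3 = 2Z_1 - 3Z_2 - 4 no longer applies, and Z_3 = -4.
Z_4 = -2Z_2 - 3  [with Z_2=2]  = -7
Z_5 = -Z_2 + 3  [with Z_2=2]  = 1
Z_6 = -2Z_4 - 2Z_5 - 2Z_2  [with Z_4=-7, Z_5=1, Z_2=2]  = 8
Z_7 = -2Z_6 - 2Z_3 - 2  [with Z_6=8, Z_3=-4]  = -10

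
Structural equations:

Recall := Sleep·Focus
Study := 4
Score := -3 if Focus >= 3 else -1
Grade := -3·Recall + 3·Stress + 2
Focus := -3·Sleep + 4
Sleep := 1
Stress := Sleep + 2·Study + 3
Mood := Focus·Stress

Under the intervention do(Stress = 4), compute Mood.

The intervention breaks the incoming arrows to Stress: Stress := Sleep + 2·Study + 3 no longer applies, and Stress = 4.
Focus = -3·Sleep + 4  [with Sleep=1]  = 1
Mood = Focus·Stress  [with Focus=1, Stress=4]  = 4

4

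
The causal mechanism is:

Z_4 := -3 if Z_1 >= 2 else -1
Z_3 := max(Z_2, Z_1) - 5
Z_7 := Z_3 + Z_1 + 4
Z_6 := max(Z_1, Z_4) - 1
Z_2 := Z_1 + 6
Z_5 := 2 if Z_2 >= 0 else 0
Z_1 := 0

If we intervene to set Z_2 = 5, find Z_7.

4

Under do(Z_2=5), the mechanism Z_2 := Z_1 + 6 is discarded; Z_2 is fixed at 5.
Z_3 = max(Z_2, Z_1) - 5  [with Z_2=5, Z_1=0]  = 0
Z_7 = Z_3 + Z_1 + 4  [with Z_3=0, Z_1=0]  = 4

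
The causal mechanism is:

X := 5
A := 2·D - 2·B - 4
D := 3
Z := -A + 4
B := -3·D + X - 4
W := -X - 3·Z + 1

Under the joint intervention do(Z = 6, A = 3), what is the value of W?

-22

Setting Z = 6, A = 3 by intervention discards those variables' equations.
W = -X - 3·Z + 1  [with X=5, Z=6]  = -22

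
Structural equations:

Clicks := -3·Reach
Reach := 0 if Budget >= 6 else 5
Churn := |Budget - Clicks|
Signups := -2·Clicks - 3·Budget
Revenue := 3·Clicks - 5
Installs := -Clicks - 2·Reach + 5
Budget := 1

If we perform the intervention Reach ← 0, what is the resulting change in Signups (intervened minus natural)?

do(Reach=0) replaces the equation Reach := 0 if Budget >= 6 else 5 with the constant Reach = 0.
Clicks = -3·Reach  [with Reach=0]  = 0
Signups = -2·Clicks - 3·Budget  [with Clicks=0, Budget=1]  = -3
Without intervention: Reach = 0 if Budget >= 6 else 5  [with Budget=1]  = 5; Clicks = -3·Reach  [with Reach=5]  = -15; Signups = -2·Clicks - 3·Budget  [with Clicks=-15, Budget=1]  = 27.
Change = -3 − 27 = -30.

-30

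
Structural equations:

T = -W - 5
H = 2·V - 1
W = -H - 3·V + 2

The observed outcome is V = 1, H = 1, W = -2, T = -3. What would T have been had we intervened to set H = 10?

Under do(H=10), the mechanism H = 2·V - 1 is discarded; H is fixed at 10.
W = -H - 3·V + 2  [with H=10, V=1]  = -11
T = -W - 5  [with W=-11]  = 6

6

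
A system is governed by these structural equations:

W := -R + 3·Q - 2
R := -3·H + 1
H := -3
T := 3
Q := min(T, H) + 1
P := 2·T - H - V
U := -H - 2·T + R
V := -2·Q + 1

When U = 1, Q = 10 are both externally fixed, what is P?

The joint intervention fixes U = 1, Q = 10, removing each variable's own equation.
V = -2·Q + 1  [with Q=10]  = -19
P = 2·T - H - V  [with T=3, H=-3, V=-19]  = 28

28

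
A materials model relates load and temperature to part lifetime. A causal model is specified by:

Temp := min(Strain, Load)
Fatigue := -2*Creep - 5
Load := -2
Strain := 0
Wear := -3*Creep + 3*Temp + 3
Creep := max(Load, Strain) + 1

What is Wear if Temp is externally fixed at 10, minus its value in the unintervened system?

do(Temp=10) replaces the equation Temp := min(Strain, Load) with the constant Temp = 10.
Creep = max(Load, Strain) + 1  [with Load=-2, Strain=0]  = 1
Wear = -3*Creep + 3*Temp + 3  [with Creep=1, Temp=10]  = 30
Without intervention: Temp = min(Strain, Load)  [with Strain=0, Load=-2]  = -2; Creep = max(Load, Strain) + 1  [with Load=-2, Strain=0]  = 1; Wear = -3*Creep + 3*Temp + 3  [with Creep=1, Temp=-2]  = -6.
Change = 30 − (-6) = 36.

36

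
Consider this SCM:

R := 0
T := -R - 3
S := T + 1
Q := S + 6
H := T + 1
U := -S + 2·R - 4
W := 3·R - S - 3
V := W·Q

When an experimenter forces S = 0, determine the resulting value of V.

The intervention breaks the incoming arrows to S: S := T + 1 no longer applies, and S = 0.
Q = S + 6  [with S=0]  = 6
W = 3·R - S - 3  [with R=0, S=0]  = -3
V = W·Q  [with W=-3, Q=6]  = -18

-18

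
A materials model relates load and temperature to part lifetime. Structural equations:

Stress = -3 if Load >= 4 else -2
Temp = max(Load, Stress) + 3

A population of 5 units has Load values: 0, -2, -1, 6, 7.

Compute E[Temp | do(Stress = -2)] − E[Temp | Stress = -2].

The intervention sets Stress=-2 in all 5 units regardless of Load. Recomputing Temp per unit gives 3, 1, 2, 9, 10; average 5.
Conditioning on Stress=-2 selects the 3 unit(s) with Load ∈ {0, -2, -1}. Their Temp values: 3, 1, 2. Mean = 2.
Difference = 5 − 2 = 3.

3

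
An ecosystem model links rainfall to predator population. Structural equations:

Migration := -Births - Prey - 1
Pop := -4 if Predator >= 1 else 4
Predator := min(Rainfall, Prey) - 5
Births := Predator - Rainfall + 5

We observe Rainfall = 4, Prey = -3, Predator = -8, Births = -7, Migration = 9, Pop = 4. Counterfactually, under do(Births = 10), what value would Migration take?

Intervening sets Births = 10 and removes its equation (Births := Predator - Rainfall + 5).
Migration = -Births - Prey - 1  [with Births=10, Prey=-3]  = -8

-8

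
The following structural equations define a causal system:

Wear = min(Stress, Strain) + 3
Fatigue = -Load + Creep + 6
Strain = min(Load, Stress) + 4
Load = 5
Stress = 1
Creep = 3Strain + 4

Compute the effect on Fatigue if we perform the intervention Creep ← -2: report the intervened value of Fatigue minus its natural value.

Under do(Creep=-2), the mechanism Creep = 3Strain + 4 is discarded; Creep is fixed at -2.
Fatigue = -Load + Creep + 6  [with Load=5, Creep=-2]  = -1
Without intervention: Strain = min(Load, Stress) + 4  [with Load=5, Stress=1]  = 5; Creep = 3Strain + 4  [with Strain=5]  = 19; Fatigue = -Load + Creep + 6  [with Load=5, Creep=19]  = 20.
Change = -1 − 20 = -21.

-21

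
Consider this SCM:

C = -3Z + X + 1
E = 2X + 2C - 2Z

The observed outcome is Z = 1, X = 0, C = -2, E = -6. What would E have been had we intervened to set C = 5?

8

The intervention breaks the incoming arrows to C: C = -3Z + X + 1 no longer applies, and C = 5.
E = 2X + 2C - 2Z  [with X=0, C=5, Z=1]  = 8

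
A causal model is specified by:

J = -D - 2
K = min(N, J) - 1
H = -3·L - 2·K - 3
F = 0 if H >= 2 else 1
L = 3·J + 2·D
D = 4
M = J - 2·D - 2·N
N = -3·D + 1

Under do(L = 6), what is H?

Under do(L=6), the mechanism L = 3·J + 2·D is discarded; L is fixed at 6.
J = -D - 2  [with D=4]  = -6
N = -3·D + 1  [with D=4]  = -11
K = min(N, J) - 1  [with N=-11, J=-6]  = -12
H = -3·L - 2·K - 3  [with L=6, K=-12]  = 3

3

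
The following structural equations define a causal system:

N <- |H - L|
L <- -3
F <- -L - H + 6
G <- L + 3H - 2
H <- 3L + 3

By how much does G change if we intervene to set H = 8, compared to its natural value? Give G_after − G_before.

42

do(H=8) replaces the equation H <- 3L + 3 with the constant H = 8.
G = L + 3H - 2  [with L=-3, H=8]  = 19
Without intervention: H = 3L + 3  [with L=-3]  = -6; G = L + 3H - 2  [with L=-3, H=-6]  = -23.
Change = 19 − (-23) = 42.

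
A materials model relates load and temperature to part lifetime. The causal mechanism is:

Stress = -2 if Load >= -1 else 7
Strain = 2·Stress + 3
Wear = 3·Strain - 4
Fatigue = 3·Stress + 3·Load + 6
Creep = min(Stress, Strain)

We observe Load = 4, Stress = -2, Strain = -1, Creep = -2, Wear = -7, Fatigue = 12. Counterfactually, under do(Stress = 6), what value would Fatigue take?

36

Under do(Stress=6), the mechanism Stress = -2 if Load >= -1 else 7 is discarded; Stress is fixed at 6.
Fatigue = 3·Stress + 3·Load + 6  [with Stress=6, Load=4]  = 36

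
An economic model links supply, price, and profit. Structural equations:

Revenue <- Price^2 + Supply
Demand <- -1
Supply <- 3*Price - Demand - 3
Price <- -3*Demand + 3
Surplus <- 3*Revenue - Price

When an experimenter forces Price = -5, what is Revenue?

Under do(Price=-5), the mechanism Price <- -3*Demand + 3 is discarded; Price is fixed at -5.
Supply = 3*Price - Demand - 3  [with Price=-5, Demand=-1]  = -17
Revenue = Price^2 + Supply  [with Price=-5, Supply=-17]  = 8

8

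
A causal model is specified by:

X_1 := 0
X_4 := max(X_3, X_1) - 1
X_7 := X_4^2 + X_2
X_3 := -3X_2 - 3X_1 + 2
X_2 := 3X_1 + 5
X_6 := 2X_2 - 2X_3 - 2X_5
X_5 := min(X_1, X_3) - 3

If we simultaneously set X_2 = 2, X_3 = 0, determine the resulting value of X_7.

Under do(X_2 = 2, X_3 = 0), each intervened variable's structural equation is replaced by its fixed value.
X_4 = max(X_3, X_1) - 1  [with X_3=0, X_1=0]  = -1
X_7 = X_4^2 + X_2  [with X_4=-1, X_2=2]  = 3

3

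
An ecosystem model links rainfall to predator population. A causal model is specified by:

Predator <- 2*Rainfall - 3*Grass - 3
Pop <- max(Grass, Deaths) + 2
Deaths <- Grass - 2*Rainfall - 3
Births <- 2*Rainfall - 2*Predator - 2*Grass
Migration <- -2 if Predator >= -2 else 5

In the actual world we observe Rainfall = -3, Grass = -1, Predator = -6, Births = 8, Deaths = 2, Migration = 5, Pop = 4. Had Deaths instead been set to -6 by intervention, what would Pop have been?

1

Under do(Deaths=-6), the mechanism Deaths <- Grass - 2*Rainfall - 3 is discarded; Deaths is fixed at -6.
Pop = max(Grass, Deaths) + 2  [with Grass=-1, Deaths=-6]  = 1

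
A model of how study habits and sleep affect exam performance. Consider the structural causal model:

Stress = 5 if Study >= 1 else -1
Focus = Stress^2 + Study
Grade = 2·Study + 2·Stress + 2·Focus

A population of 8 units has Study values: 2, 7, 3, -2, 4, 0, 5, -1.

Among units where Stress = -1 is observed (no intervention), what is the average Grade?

-4

E[Grade|Stress=-1] averages over only the 3 units with Stress=-1 (Study = -2, 0, -1): Grade = -8, 0, -4, mean -4.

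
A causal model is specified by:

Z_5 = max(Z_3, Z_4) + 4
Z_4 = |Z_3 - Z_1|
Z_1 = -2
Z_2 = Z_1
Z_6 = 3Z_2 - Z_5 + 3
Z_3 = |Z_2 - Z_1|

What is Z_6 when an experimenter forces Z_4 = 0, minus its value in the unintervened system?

Under do(Z_4=0), the mechanism Z_4 = |Z_3 - Z_1| is discarded; Z_4 is fixed at 0.
Z_2 = Z_1  [with Z_1=-2]  = -2
Z_3 = |Z_2 - Z_1|  [with Z_2=-2, Z_1=-2]  = 0
Z_5 = max(Z_3, Z_4) + 4  [with Z_3=0, Z_4=0]  = 4
Z_6 = 3Z_2 - Z_5 + 3  [with Z_2=-2, Z_5=4]  = -7
Without intervention: Z_2 = Z_1  [with Z_1=-2]  = -2; Z_3 = |Z_2 - Z_1|  [with Z_2=-2, Z_1=-2]  = 0; Z_4 = |Z_3 - Z_1|  [with Z_3=0, Z_1=-2]  = 2; Z_5 = max(Z_3, Z_4) + 4  [with Z_3=0, Z_4=2]  = 6; Z_6 = 3Z_2 - Z_5 + 3  [with Z_2=-2, Z_5=6]  = -9.
Change = -7 − (-9) = 2.

2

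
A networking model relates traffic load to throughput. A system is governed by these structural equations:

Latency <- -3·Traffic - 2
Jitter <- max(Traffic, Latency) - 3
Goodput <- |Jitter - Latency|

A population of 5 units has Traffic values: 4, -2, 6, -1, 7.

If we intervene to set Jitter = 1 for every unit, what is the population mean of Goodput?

12.6

do(Jitter=1) breaks Jitter's dependence on Traffic. With Jitter=1 fixed, Goodput across the units is 15, 3, 21, 0, 24, mean 12.6.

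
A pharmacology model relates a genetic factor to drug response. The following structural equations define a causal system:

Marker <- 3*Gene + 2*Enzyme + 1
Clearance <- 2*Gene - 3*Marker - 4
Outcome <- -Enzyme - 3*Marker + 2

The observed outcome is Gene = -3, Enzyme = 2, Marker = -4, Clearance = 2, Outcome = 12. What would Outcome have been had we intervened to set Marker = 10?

do(Marker=10) replaces the equation Marker <- 3*Gene + 2*Enzyme + 1 with the constant Marker = 10.
Outcome = -Enzyme - 3*Marker + 2  [with Enzyme=2, Marker=10]  = -30

-30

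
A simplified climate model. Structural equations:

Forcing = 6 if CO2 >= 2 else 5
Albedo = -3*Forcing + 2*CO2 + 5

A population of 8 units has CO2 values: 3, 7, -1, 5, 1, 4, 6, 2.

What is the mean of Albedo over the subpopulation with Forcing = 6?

Conditioning on Forcing=6 selects the 6 unit(s) with CO2 ∈ {3, 7, 5, 4, 6, 2}. Their Albedo values: -7, 1, -3, -5, -1, -9. Mean = -4.

-4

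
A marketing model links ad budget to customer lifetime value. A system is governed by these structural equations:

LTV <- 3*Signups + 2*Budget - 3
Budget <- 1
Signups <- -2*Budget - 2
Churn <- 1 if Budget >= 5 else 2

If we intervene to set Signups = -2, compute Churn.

2

The intervention breaks the incoming arrows to Signups: Signups <- -2*Budget - 2 no longer applies, and Signups = -2.
Since Churn is not a descendant of the intervened variable, it is unaffected.
Churn = 1 if Budget >= 5 else 2  [with Budget=1]  = 2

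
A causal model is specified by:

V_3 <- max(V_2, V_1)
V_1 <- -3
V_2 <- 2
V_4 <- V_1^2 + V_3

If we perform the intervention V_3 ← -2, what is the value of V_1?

-3

Under do(V_3=-2), the mechanism V_3 <- max(V_2, V_1) is discarded; V_3 is fixed at -2.
V_1 is not downstream of the intervention, so its value is determined by the original equations.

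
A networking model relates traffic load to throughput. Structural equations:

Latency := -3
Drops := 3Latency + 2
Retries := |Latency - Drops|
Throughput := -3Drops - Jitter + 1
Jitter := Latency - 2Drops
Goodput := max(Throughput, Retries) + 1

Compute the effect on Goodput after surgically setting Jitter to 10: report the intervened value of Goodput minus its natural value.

1

Under do(Jitter=10), the mechanism Jitter := Latency - 2Drops is discarded; Jitter is fixed at 10.
Drops = 3Latency + 2  [with Latency=-3]  = -7
Retries = |Latency - Drops|  [with Latency=-3, Drops=-7]  = 4
Throughput = -3Drops - Jitter + 1  [with Drops=-7, Jitter=10]  = 12
Goodput = max(Throughput, Retries) + 1  [with Throughput=12, Retries=4]  = 13
Without intervention: Drops = 3Latency + 2  [with Latency=-3]  = -7; Retries = |Latency - Drops|  [with Latency=-3, Drops=-7]  = 4; Jitter = Latency - 2Drops  [with Latency=-3, Drops=-7]  = 11; Throughput = -3Drops - Jitter + 1  [with Drops=-7, Jitter=11]  = 11; Goodput = max(Throughput, Retries) + 1  [with Throughput=11, Retries=4]  = 12.
Change = 13 − 12 = 1.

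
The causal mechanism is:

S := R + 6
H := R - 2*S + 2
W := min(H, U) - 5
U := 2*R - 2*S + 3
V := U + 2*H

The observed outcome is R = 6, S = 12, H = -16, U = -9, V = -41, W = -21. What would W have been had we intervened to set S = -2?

7

Under do(S=-2), the mechanism S := R + 6 is discarded; S is fixed at -2.
H = R - 2*S + 2  [with R=6, S=-2]  = 12
U = 2*R - 2*S + 3  [with R=6, S=-2]  = 19
W = min(H, U) - 5  [with H=12, U=19]  = 7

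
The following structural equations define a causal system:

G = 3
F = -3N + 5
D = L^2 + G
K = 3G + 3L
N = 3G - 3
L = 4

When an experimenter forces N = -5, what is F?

20

The intervention breaks the incoming arrows to N: N = 3G - 3 no longer applies, and N = -5.
F = -3N + 5  [with N=-5]  = 20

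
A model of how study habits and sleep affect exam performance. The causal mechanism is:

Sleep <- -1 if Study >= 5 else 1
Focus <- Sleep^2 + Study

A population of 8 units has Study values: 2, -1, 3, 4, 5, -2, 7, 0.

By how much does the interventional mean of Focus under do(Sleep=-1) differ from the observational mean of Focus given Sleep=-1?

-3.75

The intervention sets Sleep=-1 in all 8 units regardless of Study. Recomputing Focus per unit gives 3, 0, 4, 5, 6, -1, 8, 1; average 3.25.
Conditioning on Sleep=-1 selects the 2 unit(s) with Study ∈ {5, 7}. Their Focus values: 6, 8. Mean = 7.
Difference = 3.25 − 7 = -3.75.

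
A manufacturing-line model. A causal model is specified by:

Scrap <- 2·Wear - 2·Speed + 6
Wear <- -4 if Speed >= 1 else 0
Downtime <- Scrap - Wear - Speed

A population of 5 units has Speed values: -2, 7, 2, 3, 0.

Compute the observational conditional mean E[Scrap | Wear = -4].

Conditioning on Wear=-4 selects the 3 unit(s) with Speed ∈ {7, 2, 3}. Their Scrap values: -16, -6, -8. Mean = -10.

-10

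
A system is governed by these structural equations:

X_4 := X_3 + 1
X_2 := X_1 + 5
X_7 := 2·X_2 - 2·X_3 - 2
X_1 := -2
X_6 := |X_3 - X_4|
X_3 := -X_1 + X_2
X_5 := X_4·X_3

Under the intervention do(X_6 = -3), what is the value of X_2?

3

do(X_6=-3) replaces the equation X_6 := |X_3 - X_4| with the constant X_6 = -3.
X_2 is not downstream of the intervention, so its value is determined by the original equations.
X_2 = X_1 + 5  [with X_1=-2]  = 3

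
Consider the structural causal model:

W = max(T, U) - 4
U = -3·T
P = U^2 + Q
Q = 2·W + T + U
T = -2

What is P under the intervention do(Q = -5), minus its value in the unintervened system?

Intervening sets Q = -5 and removes its equation (Q = 2·W + T + U).
U = -3·T  [with T=-2]  = 6
P = U^2 + Q  [with U=6, Q=-5]  = 31
Without intervention: U = -3·T  [with T=-2]  = 6; W = max(T, U) - 4  [with T=-2, U=6]  = 2; Q = 2·W + T + U  [with W=2, T=-2, U=6]  = 8; P = U^2 + Q  [with U=6, Q=8]  = 44.
Change = 31 − 44 = -13.

-13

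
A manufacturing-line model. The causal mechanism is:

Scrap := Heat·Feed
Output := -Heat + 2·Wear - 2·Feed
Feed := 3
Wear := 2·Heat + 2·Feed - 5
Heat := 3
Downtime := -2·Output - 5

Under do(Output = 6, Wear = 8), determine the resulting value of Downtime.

The joint intervention fixes Output = 6, Wear = 8, removing each variable's own equation.
Downtime = -2·Output - 5  [with Output=6]  = -17

-17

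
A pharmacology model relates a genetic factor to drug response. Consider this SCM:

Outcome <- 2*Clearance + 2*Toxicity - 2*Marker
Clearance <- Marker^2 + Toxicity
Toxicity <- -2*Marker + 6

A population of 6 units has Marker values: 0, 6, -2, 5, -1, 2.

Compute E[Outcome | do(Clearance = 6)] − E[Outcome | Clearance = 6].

-4

Under do(Clearance=6), Clearance's equation is replaced by Clearance=6 for every unit. Per-unit Outcome: 24, -12, 36, -6, 30, 12. Mean = 14.
Observing Clearance=6 restricts to units where Clearance's equation naturally yields 6: Marker ∈ {0, 2}. In that subpopulation Outcome = 24, 12, mean 18.
Difference = 14 − 18 = -4.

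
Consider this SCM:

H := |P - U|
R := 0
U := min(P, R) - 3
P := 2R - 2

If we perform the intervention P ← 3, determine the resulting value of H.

6

Under do(P=3), the mechanism P := 2R - 2 is discarded; P is fixed at 3.
U = min(P, R) - 3  [with P=3, R=0]  = -3
H = |P - U|  [with P=3, U=-3]  = 6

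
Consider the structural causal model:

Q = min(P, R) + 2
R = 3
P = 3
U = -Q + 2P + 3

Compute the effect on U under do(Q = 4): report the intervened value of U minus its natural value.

The intervention breaks the incoming arrows to Q: Q = min(P, R) + 2 no longer applies, and Q = 4.
U = -Q + 2P + 3  [with Q=4, P=3]  = 5
Without intervention: Q = min(P, R) + 2  [with P=3, R=3]  = 5; U = -Q + 2P + 3  [with Q=5, P=3]  = 4.
Change = 5 − 4 = 1.

1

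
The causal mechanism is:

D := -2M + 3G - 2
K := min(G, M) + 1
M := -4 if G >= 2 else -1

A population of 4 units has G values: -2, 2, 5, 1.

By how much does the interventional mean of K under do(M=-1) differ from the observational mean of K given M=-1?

Under do(M=-1), M's equation is replaced by M=-1 for every unit. Per-unit K: -1, 0, 0, 0. Mean = -0.25.
Conditioning on M=-1 selects the 2 unit(s) with G ∈ {-2, 1}. Their K values: -1, 0. Mean = -0.5.
Difference = -0.25 − (-0.5) = 0.25.

0.25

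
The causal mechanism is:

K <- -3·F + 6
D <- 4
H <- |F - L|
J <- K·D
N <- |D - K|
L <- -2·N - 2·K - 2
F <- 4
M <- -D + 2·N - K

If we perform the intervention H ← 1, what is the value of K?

Under do(H=1), the mechanism H <- |F - L| is discarded; H is fixed at 1.
No directed path runs from H to K, so K keeps its natural value.
K = -3·F + 6  [with F=4]  = -6

-6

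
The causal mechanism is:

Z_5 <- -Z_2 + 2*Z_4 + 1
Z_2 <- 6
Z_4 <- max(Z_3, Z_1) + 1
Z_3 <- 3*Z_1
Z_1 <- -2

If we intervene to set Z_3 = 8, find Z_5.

do(Z_3=8) replaces the equation Z_3 <- 3*Z_1 with the constant Z_3 = 8.
Z_4 = max(Z_3, Z_1) + 1  [with Z_3=8, Z_1=-2]  = 9
Z_5 = -Z_2 + 2*Z_4 + 1  [with Z_2=6, Z_4=9]  = 13

13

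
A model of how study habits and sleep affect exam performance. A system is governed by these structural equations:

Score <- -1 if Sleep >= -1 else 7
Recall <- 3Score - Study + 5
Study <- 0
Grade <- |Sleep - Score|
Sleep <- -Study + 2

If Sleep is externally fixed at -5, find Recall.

26

Under do(Sleep=-5), the mechanism Sleep <- -Study + 2 is discarded; Sleep is fixed at -5.
Score = -1 if Sleep >= -1 else 7  [with Sleep=-5]  = 7
Recall = 3Score - Study + 5  [with Score=7, Study=0]  = 26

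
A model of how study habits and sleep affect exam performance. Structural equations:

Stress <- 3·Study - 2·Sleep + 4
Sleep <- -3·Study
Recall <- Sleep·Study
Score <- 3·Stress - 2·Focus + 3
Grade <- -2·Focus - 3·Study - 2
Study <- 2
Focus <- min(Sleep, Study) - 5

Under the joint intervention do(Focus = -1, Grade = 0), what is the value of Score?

71

Setting Focus = -1, Grade = 0 by intervention discards those variables' equations.
Sleep = -3·Study  [with Study=2]  = -6
Stress = 3·Study - 2·Sleep + 4  [with Study=2, Sleep=-6]  = 22
Score = 3·Stress - 2·Focus + 3  [with Stress=22, Focus=-1]  = 71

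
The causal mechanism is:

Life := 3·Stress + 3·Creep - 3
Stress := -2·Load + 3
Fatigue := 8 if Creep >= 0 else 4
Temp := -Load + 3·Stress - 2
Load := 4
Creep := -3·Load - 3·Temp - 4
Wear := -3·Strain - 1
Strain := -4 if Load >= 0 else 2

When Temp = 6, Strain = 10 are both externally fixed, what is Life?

The joint intervention fixes Temp = 6, Strain = 10, removing each variable's own equation.
Stress = -2·Load + 3  [with Load=4]  = -5
Creep = -3·Load - 3·Temp - 4  [with Load=4, Temp=6]  = -34
Life = 3·Stress + 3·Creep - 3  [with Stress=-5, Creep=-34]  = -120

-120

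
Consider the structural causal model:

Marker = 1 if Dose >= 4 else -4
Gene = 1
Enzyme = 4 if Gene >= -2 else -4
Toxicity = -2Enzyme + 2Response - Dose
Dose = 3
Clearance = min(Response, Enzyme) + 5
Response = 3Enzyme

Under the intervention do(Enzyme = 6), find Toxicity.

The intervention breaks the incoming arrows to Enzyme: Enzyme = 4 if Gene >= -2 else -4 no longer applies, and Enzyme = 6.
Response = 3Enzyme  [with Enzyme=6]  = 18
Toxicity = -2Enzyme + 2Response - Dose  [with Enzyme=6, Response=18, Dose=3]  = 21

21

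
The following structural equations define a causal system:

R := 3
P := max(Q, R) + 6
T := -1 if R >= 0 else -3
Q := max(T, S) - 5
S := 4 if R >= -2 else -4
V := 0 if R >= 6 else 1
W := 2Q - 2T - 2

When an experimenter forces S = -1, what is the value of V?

do(S=-1) replaces the equation S := 4 if R >= -2 else -4 with the constant S = -1.
V is not downstream of the intervention, so its value is determined by the original equations.
V = 0 if R >= 6 else 1  [with R=3]  = 1

1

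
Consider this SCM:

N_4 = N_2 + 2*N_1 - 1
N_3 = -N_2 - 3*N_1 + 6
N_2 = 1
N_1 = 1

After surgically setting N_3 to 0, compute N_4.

The intervention breaks the incoming arrows to N_3: N_3 = -N_2 - 3*N_1 + 6 no longer applies, and N_3 = 0.
N_4 is not downstream of the intervention, so its value is determined by the original equations.
N_4 = N_2 + 2*N_1 - 1  [with N_2=1, N_1=1]  = 2

2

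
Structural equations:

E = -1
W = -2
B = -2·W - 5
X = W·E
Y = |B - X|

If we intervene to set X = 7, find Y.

8

Intervening sets X = 7 and removes its equation (X = W·E).
B = -2·W - 5  [with W=-2]  = -1
Y = |B - X|  [with B=-1, X=7]  = 8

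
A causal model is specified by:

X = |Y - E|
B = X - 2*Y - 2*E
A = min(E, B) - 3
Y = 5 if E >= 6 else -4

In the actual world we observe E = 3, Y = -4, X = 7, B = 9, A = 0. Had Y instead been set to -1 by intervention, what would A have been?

-3

do(Y=-1) replaces the equation Y = 5 if E >= 6 else -4 with the constant Y = -1.
X = |Y - E|  [with Y=-1, E=3]  = 4
B = X - 2*Y - 2*E  [with X=4, Y=-1, E=3]  = 0
A = min(E, B) - 3  [with E=3, B=0]  = -3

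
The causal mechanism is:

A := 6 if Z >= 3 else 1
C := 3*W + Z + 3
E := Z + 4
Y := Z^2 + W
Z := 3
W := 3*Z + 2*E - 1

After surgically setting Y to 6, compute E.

7

do(Y=6) replaces the equation Y := Z^2 + W with the constant Y = 6.
E is not downstream of the intervention, so its value is determined by the original equations.
E = Z + 4  [with Z=3]  = 7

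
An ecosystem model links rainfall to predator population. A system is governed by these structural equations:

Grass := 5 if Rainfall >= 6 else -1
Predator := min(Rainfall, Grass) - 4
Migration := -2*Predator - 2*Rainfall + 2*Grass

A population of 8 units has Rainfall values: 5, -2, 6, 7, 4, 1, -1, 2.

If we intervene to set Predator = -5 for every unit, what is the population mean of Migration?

Under do(Predator=-5), Predator's equation is replaced by Predator=-5 for every unit. Per-unit Migration: -2, 12, 8, 6, 0, 6, 10, 4. Mean = 5.5.

5.5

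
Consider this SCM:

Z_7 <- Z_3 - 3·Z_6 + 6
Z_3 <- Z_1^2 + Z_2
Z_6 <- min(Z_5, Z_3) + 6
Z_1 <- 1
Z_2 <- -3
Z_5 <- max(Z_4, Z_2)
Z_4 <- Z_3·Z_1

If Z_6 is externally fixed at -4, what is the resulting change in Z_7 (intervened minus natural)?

24

Intervening sets Z_6 = -4 and removes its equation (Z_6 <- min(Z_5, Z_3) + 6).
Z_3 = Z_1^2 + Z_2  [with Z_1=1, Z_2=-3]  = -2
Z_7 = Z_3 - 3·Z_6 + 6  [with Z_3=-2, Z_6=-4]  = 16
Without intervention: Z_3 = Z_1^2 + Z_2  [with Z_1=1, Z_2=-3]  = -2; Z_4 = Z_3·Z_1  [with Z_3=-2, Z_1=1]  = -2; Z_5 = max(Z_4, Z_2)  [with Z_4=-2, Z_2=-3]  = -2; Z_6 = min(Z_5, Z_3) + 6  [with Z_5=-2, Z_3=-2]  = 4; Z_7 = Z_3 - 3·Z_6 + 6  [with Z_3=-2, Z_6=4]  = -8.
Change = 16 − (-8) = 24.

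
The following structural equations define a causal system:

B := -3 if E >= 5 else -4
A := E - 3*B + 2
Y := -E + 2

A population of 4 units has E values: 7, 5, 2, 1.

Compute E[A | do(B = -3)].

The intervention sets B=-3 in all 4 units regardless of E. Recomputing A per unit gives 18, 16, 13, 12; average 14.75.

14.75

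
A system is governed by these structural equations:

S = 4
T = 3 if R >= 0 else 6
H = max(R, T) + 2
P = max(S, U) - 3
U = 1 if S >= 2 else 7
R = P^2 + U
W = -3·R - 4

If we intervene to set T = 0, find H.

4

Under do(T=0), the mechanism T = 3 if R >= 0 else 6 is discarded; T is fixed at 0.
U = 1 if S >= 2 else 7  [with S=4]  = 1
P = max(S, U) - 3  [with S=4, U=1]  = 1
R = P^2 + U  [with P=1, U=1]  = 2
H = max(R, T) + 2  [with R=2, T=0]  = 4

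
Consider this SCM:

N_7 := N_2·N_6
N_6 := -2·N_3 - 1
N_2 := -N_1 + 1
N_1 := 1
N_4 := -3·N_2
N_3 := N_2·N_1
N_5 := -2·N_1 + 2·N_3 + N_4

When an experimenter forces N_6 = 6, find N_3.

do(N_6=6) replaces the equation N_6 := -2·N_3 - 1 with the constant N_6 = 6.
N_3 is not downstream of the intervention, so its value is determined by the original equations.
N_2 = -N_1 + 1  [with N_1=1]  = 0
N_3 = N_2·N_1  [with N_2=0, N_1=1]  = 0

0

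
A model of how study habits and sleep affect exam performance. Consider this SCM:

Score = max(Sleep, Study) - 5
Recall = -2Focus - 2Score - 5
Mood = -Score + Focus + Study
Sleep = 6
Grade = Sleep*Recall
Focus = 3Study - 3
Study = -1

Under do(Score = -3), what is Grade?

78

The intervention breaks the incoming arrows to Score: Score = max(Sleep, Study) - 5 no longer applies, and Score = -3.
Focus = 3Study - 3  [with Study=-1]  = -6
Recall = -2Focus - 2Score - 5  [with Focus=-6, Score=-3]  = 13
Grade = Sleep*Recall  [with Sleep=6, Recall=13]  = 78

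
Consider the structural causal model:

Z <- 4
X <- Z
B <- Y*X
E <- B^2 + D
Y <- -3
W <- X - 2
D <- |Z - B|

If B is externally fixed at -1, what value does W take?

The intervention breaks the incoming arrows to B: B <- Y*X no longer applies, and B = -1.
No directed path runs from B to W, so W keeps its natural value.
X = Z  [with Z=4]  = 4
W = X - 2  [with X=4]  = 2

2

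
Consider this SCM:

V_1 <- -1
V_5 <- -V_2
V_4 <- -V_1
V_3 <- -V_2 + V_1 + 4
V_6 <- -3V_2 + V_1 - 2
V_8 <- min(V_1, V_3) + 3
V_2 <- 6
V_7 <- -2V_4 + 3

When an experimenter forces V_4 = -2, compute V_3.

Under do(V_4=-2), the mechanism V_4 <- -V_1 is discarded; V_4 is fixed at -2.
Since V_3 is not a descendant of the intervened variable, it is unaffected.
V_3 = -V_2 + V_1 + 4  [with V_2=6, V_1=-1]  = -3

-3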